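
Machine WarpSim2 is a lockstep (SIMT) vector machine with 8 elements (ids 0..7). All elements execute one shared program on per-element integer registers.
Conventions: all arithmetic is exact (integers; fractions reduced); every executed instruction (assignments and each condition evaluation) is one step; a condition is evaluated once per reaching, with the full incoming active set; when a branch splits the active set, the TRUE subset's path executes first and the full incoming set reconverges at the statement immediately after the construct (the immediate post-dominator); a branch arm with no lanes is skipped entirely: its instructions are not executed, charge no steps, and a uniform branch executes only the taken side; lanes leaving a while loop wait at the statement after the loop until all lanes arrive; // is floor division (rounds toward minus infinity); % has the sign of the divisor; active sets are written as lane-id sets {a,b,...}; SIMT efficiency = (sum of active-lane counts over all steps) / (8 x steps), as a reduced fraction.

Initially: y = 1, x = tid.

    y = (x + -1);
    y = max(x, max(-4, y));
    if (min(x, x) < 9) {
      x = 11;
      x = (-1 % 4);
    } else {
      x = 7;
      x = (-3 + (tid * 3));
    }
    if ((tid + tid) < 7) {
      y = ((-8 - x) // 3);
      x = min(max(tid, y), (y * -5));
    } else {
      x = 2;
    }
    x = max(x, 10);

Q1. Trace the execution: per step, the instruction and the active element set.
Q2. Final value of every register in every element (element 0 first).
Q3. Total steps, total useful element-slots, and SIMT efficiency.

step 0: y <- (x + -1)                {0,1,2,3,4,5,6,7}
step 1: y <- max(x, max(-4, y))      {0,1,2,3,4,5,6,7}
step 2: eval (min(x, x) < 9)         {0,1,2,3,4,5,6,7}
step 3: x <- 11                      {0,1,2,3,4,5,6,7}
step 4: x <- (-1 % 4)                {0,1,2,3,4,5,6,7}
step 5: eval ((tid + tid) < 7)       {0,1,2,3,4,5,6,7}
step 6: y <- ((-8 - x) // 3)         {0,1,2,3}
step 7: x <- min(max(tid, y), (y * -5)) {0,1,2,3}
step 8: x <- 2                       {4,5,6,7}
step 9: x <- max(x, 10)              {0,1,2,3,4,5,6,7}

Answer: 10 steps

y: -4,-4,-4,-4,4,5,6,7
x: 10,10,10,10,10,10,10,10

steps = 10; useful = 68; efficiency = 68/80 = 17/20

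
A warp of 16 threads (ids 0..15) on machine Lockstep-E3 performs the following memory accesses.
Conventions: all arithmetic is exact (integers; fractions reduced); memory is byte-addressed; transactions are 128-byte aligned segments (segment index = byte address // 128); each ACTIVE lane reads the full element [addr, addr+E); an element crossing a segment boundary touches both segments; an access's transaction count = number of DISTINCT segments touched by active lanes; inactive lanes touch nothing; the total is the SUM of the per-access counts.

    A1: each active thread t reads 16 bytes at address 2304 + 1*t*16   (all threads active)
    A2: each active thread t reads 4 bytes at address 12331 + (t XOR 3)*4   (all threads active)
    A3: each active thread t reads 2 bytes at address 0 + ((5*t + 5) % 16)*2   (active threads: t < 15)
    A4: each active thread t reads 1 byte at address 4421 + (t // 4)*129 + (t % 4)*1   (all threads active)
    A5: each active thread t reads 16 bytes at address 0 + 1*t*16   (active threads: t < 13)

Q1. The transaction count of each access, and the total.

A1: 2 transactions
A2: 1 transaction
A3: 1 transaction
A4: 4 transactions
A5: 2 transactions

Answer: 2,1,1,4,2; total 10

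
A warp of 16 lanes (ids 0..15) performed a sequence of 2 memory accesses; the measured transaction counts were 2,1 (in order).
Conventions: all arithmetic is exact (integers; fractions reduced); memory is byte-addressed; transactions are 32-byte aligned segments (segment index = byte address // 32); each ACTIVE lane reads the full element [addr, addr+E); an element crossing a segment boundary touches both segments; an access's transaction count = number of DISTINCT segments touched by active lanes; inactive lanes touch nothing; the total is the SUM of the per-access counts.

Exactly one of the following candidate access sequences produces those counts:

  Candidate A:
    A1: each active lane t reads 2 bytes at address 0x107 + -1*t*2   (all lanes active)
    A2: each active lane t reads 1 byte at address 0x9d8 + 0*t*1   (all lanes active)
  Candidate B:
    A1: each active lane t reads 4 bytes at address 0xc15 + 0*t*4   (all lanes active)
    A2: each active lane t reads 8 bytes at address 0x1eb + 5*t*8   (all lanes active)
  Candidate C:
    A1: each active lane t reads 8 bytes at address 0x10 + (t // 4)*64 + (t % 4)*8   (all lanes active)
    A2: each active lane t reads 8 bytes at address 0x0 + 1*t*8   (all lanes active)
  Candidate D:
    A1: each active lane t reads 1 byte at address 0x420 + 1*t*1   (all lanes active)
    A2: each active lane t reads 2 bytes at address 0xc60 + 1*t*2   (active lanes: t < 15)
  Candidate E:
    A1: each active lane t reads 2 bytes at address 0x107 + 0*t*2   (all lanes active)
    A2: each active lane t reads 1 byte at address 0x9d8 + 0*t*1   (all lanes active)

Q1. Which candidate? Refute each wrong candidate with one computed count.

B: A1 gives 1 transaction, not 2
C: A1 gives 8 transactions, not 2
D: A1 gives 1 transaction, not 2
E: A1 gives 1 transaction, not 2
A: all counts match (2,1)

Answer: A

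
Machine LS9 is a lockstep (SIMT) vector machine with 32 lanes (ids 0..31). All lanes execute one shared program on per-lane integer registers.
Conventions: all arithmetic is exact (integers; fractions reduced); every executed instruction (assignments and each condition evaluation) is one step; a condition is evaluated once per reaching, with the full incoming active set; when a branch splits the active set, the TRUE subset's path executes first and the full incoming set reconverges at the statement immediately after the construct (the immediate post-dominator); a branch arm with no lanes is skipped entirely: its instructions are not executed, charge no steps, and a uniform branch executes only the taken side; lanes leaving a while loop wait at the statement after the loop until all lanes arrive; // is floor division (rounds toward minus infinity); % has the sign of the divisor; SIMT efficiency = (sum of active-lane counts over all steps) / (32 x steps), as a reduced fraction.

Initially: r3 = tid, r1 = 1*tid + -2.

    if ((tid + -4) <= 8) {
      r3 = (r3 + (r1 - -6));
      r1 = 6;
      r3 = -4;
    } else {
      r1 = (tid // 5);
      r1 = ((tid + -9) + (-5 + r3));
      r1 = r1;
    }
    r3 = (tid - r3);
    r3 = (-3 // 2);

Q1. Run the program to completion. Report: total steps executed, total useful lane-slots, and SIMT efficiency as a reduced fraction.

Answer: 9 steps, 192 useful, 2/3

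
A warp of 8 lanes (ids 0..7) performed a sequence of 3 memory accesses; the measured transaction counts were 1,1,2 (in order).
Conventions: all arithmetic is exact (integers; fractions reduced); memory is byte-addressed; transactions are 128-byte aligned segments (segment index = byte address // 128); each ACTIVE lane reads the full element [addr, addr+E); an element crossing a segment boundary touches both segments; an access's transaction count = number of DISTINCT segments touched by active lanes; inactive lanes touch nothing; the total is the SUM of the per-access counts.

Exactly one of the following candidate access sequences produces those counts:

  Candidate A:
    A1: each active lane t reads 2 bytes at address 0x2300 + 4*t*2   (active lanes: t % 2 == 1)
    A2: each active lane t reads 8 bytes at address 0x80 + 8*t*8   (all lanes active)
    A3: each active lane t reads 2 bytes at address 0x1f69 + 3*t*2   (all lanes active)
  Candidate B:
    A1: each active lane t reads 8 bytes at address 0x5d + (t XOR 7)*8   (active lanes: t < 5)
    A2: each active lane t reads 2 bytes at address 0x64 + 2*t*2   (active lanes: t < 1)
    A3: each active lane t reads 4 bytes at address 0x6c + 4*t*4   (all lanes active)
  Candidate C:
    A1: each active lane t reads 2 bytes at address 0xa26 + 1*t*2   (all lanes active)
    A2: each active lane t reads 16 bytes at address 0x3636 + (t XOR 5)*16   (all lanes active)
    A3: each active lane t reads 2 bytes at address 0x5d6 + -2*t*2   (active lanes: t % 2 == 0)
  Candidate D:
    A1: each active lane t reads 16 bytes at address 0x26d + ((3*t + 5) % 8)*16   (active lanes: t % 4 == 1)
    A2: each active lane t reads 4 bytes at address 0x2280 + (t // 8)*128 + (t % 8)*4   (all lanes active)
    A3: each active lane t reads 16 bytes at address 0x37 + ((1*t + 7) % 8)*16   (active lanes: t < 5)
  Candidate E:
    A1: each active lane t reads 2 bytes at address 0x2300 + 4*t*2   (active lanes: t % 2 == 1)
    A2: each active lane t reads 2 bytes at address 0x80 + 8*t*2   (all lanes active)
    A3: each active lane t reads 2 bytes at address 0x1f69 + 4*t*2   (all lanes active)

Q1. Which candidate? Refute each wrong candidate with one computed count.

A: A2 gives 4 transactions, not 1
B: A1 gives 2 transactions, not 1
C: A2 gives 2 transactions, not 1
D: A1 gives 2 transactions, not 1
E: all counts match (1,1,2)

Answer: E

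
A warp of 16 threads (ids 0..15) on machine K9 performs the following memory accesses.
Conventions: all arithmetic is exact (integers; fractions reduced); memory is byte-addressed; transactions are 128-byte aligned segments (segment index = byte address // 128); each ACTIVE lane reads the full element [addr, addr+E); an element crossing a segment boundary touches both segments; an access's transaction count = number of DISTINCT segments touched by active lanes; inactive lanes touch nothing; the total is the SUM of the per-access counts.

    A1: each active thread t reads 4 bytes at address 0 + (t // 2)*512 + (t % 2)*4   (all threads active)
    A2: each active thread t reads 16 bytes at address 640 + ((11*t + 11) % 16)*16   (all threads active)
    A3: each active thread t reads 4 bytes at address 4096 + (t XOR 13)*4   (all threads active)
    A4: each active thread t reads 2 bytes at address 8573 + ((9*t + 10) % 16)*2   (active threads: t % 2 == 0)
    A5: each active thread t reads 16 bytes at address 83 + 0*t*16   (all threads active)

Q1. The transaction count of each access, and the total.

A1: 8 transactions
A2: 2 transactions
A3: 1 transaction
A4: 2 transactions
A5: 1 transaction

Answer: 8,2,1,2,1; total 14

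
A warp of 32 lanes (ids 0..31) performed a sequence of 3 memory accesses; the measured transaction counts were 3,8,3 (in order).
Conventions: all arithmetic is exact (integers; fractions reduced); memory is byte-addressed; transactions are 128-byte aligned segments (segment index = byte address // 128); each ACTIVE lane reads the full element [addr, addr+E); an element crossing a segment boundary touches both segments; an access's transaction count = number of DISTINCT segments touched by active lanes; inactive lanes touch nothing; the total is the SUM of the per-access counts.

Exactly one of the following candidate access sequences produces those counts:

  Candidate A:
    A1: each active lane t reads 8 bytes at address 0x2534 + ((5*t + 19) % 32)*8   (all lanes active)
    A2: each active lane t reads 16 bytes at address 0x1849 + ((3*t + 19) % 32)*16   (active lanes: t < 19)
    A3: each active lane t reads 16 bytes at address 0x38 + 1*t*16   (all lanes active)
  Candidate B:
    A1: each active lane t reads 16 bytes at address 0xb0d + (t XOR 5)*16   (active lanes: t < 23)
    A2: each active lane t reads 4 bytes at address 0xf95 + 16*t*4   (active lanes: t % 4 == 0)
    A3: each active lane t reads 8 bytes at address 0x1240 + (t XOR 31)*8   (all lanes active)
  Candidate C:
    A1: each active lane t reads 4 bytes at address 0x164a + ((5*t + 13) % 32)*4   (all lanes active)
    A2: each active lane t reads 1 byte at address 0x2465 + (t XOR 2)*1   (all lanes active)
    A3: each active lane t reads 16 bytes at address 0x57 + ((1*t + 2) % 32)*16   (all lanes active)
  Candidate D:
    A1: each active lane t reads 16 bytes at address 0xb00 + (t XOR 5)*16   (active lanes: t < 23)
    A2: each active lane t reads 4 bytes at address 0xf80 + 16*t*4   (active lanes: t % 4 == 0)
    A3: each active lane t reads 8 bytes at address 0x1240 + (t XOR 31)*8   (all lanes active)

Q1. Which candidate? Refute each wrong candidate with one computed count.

A: A2 gives 5 transactions, not 8
B: A1 gives 4 transactions, not 3
C: A1 gives 2 transactions, not 3
D: all counts match (3,8,3)

Answer: D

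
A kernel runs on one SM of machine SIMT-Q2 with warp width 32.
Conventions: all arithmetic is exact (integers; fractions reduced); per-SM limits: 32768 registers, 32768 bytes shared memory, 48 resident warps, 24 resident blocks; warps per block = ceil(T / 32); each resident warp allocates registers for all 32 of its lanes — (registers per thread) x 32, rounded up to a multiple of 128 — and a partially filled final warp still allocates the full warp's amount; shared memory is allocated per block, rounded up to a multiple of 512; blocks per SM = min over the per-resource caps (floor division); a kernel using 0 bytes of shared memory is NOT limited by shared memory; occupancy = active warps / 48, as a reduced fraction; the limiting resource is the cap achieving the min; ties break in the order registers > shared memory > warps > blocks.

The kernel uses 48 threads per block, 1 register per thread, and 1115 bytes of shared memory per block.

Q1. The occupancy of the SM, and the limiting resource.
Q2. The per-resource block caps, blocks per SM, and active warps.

Answer: occupancy 7/8, limited by shared memory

registers: 128 blocks
shared memory: 21 blocks
warps: 24 blocks
blocks: 24 blocks

Answer: 21 blocks, 42 active warps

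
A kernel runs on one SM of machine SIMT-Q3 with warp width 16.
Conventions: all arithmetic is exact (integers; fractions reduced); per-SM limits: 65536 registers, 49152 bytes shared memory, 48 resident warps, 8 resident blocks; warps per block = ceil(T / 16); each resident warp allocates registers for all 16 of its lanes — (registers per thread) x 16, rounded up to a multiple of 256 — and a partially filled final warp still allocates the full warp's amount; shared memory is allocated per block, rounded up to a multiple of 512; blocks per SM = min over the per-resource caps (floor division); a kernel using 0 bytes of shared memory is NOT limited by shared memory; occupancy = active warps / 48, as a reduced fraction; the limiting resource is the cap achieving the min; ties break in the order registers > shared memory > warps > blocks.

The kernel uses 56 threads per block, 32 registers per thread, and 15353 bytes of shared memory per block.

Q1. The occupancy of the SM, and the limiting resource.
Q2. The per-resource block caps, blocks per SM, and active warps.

Answer: occupancy 1/4, limited by shared memory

registers: 32 blocks
shared memory: 3 blocks
warps: 12 blocks
blocks: 8 blocks

Answer: 3 blocks, 12 active warps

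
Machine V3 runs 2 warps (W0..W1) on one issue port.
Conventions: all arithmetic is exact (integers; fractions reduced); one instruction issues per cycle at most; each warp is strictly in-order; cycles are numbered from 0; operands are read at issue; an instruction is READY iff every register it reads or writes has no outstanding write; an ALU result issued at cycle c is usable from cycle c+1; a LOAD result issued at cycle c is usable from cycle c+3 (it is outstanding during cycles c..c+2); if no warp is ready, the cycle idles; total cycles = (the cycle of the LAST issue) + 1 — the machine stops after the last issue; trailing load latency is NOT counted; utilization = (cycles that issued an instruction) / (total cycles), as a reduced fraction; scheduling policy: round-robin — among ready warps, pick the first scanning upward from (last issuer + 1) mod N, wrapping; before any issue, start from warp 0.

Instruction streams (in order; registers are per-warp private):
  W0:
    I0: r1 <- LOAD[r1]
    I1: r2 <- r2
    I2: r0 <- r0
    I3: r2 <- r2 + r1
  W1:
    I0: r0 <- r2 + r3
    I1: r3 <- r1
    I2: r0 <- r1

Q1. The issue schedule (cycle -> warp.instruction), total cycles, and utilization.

cycle 0: W0.I0
cycle 1: W1.I0
cycle 2: W0.I1
cycle 3: W1.I1
cycle 4: W0.I2
cycle 5: W1.I2
cycle 6: W0.I3

Answer: 7 cycles, utilization 1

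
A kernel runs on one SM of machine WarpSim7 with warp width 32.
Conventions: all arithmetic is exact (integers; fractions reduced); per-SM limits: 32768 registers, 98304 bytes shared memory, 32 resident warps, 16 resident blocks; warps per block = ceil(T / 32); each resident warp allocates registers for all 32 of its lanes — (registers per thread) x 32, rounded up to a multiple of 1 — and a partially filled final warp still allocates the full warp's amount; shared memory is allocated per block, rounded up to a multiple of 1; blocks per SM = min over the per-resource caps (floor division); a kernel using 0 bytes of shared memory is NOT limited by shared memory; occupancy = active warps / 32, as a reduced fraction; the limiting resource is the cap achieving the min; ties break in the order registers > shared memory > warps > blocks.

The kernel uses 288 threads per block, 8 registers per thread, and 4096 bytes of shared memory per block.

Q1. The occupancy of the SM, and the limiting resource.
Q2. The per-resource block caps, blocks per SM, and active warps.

Answer: occupancy 27/32, limited by warps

registers: 14 blocks
shared memory: 24 blocks
warps: 3 blocks
blocks: 16 blocks

Answer: 3 blocks, 27 active warps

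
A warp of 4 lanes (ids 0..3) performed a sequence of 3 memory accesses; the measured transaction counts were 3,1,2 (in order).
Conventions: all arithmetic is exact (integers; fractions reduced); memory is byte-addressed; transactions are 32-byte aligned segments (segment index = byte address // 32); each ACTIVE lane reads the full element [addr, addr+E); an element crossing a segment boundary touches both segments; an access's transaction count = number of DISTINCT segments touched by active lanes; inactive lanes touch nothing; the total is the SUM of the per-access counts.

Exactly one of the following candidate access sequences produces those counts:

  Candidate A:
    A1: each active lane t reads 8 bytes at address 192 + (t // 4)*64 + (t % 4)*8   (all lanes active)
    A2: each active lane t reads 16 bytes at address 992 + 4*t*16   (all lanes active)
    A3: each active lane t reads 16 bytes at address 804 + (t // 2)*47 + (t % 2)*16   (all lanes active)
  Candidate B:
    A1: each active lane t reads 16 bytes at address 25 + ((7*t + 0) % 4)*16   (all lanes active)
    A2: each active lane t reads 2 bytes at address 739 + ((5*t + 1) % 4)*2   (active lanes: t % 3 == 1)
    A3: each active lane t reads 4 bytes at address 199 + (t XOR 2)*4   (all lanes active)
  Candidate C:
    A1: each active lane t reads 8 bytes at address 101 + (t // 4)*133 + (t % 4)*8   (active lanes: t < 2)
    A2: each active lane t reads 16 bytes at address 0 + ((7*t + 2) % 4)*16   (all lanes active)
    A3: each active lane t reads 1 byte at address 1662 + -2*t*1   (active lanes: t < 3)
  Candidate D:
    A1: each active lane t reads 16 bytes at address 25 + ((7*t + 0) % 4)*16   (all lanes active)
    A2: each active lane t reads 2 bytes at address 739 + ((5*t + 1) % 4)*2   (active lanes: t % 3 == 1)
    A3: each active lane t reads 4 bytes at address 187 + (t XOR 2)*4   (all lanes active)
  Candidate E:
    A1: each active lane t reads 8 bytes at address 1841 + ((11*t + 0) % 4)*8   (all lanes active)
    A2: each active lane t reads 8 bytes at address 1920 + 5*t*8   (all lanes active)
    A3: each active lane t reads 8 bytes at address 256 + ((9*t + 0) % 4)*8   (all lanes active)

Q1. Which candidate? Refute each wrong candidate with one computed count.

A: A1 gives 1 transaction, not 3
B: A3 gives 1 transaction, not 2
C: A1 gives 1 transaction, not 3
E: A1 gives 2 transactions, not 3
D: all counts match (3,1,2)

Answer: D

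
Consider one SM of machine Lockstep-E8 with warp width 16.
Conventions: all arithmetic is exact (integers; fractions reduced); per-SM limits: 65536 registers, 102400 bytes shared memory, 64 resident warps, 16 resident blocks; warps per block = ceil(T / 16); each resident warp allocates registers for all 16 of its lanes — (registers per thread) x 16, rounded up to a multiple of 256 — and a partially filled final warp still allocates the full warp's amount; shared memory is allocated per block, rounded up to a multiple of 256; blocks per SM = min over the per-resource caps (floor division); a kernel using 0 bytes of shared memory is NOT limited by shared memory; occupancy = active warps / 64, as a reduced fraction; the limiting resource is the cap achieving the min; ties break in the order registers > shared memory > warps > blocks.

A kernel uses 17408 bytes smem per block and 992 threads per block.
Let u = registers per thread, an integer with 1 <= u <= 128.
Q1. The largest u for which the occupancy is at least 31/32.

Answer: u = 64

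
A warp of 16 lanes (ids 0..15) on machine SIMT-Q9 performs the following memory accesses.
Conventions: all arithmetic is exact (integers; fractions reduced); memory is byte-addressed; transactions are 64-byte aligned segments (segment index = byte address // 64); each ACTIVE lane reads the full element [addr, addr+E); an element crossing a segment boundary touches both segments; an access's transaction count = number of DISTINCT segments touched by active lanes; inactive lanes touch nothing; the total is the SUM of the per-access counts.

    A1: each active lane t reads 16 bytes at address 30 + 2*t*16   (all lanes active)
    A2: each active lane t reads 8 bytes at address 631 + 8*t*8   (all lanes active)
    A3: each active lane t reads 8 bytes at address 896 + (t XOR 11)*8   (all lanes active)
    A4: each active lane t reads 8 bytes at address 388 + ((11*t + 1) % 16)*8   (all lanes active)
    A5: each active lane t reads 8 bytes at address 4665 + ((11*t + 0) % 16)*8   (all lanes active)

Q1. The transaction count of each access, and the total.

A1: 9 transactions
A2: 16 transactions
A3: 2 transactions
A4: 3 transactions
A5: 3 transactions

Answer: 9,16,2,3,3; total 33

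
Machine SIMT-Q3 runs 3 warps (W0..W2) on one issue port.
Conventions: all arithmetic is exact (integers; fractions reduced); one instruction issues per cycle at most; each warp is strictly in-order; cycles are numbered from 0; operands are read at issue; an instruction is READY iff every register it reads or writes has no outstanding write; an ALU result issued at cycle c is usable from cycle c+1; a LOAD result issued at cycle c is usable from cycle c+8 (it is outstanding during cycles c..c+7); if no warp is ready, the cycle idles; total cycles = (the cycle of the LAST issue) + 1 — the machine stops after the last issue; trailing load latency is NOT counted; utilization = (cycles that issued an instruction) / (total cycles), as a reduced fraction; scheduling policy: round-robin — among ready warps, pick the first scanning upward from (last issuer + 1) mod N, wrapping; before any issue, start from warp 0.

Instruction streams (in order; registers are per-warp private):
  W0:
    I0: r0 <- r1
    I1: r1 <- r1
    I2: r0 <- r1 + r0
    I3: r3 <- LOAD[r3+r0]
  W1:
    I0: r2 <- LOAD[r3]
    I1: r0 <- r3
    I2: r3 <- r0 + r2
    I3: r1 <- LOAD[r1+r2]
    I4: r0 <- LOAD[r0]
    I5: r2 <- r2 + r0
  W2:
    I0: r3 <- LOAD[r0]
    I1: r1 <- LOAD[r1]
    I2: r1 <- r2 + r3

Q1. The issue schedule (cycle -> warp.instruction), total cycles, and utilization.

cycle 0: W0.I0
cycle 1: W1.I0
cycle 2: W2.I0
cycle 3: W0.I1
cycle 4: W1.I1
cycle 5: W2.I1
cycle 6: W0.I2
cycle 7: W0.I3
cycle 8: idle
cycle 9: W1.I2
cycle 10: W1.I3
cycle 11: W1.I4
cycle 12: idle
cycle 13: W2.I2
cycle 14: idle
cycle 15: idle
cycle 16: idle
cycle 17: idle
cycle 18: idle
cycle 19: W1.I5

Answer: 20 cycles, utilization 13/20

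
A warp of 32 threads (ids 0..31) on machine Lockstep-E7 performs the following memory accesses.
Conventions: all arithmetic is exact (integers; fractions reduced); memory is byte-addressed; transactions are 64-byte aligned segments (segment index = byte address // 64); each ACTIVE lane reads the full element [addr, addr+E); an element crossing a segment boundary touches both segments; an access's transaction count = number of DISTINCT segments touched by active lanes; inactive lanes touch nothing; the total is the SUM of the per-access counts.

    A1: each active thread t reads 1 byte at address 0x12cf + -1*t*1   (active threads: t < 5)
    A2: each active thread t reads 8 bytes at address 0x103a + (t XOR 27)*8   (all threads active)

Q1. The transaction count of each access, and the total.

A1: 1 transaction
A2: 5 transactions

Answer: 1,5; total 6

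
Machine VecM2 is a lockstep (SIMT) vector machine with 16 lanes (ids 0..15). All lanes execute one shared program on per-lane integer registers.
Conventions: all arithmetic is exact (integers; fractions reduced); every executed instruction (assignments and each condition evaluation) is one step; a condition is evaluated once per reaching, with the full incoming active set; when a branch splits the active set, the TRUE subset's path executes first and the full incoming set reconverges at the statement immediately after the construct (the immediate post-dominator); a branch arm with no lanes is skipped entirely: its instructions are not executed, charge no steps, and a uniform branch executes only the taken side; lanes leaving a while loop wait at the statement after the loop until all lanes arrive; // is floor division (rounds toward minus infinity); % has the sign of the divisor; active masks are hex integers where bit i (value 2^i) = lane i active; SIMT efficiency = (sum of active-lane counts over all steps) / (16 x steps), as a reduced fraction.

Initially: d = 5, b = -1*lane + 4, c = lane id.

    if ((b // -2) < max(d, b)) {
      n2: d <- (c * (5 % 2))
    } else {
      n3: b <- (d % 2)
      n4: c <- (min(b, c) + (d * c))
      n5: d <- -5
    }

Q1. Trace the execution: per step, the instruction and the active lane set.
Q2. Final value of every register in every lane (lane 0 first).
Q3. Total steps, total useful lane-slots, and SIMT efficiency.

step 0: eval ((b // -2) < max(d, b)) 0xffff
step 1: d <- (c * (5 % 2))           0x3fff
step 2: b <- (d % 2)                 0xc000
step 3: c <- (min(b, c) + (d * c))   0xc000
step 4: d <- -5                      0xc000

Answer: 5 steps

d: 0,1,2,3,4,5,6,7,8,9,10,11,12,13,-5,-5
b: 4,3,2,1,0,-1,-2,-3,-4,-5,-6,-7,-8,-9,1,1
c: 0,1,2,3,4,5,6,7,8,9,10,11,12,13,71,76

steps = 5; useful = 36; efficiency = 36/80 = 9/20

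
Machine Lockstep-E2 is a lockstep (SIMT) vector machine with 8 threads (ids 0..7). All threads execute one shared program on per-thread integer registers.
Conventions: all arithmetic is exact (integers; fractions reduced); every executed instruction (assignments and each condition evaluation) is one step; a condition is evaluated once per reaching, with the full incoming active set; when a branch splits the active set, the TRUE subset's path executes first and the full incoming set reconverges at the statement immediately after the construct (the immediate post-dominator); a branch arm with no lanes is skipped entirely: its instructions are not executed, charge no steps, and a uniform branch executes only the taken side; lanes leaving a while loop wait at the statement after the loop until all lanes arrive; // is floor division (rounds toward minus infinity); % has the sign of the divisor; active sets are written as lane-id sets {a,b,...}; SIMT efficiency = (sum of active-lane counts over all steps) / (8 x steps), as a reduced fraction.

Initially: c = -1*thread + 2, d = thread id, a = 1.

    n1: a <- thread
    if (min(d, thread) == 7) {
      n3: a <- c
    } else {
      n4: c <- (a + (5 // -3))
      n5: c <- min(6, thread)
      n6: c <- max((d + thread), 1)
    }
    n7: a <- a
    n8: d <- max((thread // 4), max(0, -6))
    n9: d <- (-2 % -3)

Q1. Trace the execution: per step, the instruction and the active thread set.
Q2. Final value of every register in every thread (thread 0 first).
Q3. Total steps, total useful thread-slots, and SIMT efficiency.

step 0: a <- thread                  {0,1,2,3,4,5,6,7}
step 1: eval (min(d, thread) == 7)   {0,1,2,3,4,5,6,7}
step 2: a <- c                       {7}
step 3: c <- (a + (5 // -3))         {0,1,2,3,4,5,6}
step 4: c <- min(6, thread)          {0,1,2,3,4,5,6}
step 5: c <- max((d + thread), 1)    {0,1,2,3,4,5,6}
step 6: a <- a                       {0,1,2,3,4,5,6,7}
step 7: d <- max((thread // 4), max(0, -6)) {0,1,2,3,4,5,6,7}
step 8: d <- (-2 % -3)               {0,1,2,3,4,5,6,7}

Answer: 9 steps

c: 1,2,4,6,8,10,12,-5
d: -2,-2,-2,-2,-2,-2,-2,-2
a: 0,1,2,3,4,5,6,-5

steps = 9; useful = 62; efficiency = 62/72 = 31/36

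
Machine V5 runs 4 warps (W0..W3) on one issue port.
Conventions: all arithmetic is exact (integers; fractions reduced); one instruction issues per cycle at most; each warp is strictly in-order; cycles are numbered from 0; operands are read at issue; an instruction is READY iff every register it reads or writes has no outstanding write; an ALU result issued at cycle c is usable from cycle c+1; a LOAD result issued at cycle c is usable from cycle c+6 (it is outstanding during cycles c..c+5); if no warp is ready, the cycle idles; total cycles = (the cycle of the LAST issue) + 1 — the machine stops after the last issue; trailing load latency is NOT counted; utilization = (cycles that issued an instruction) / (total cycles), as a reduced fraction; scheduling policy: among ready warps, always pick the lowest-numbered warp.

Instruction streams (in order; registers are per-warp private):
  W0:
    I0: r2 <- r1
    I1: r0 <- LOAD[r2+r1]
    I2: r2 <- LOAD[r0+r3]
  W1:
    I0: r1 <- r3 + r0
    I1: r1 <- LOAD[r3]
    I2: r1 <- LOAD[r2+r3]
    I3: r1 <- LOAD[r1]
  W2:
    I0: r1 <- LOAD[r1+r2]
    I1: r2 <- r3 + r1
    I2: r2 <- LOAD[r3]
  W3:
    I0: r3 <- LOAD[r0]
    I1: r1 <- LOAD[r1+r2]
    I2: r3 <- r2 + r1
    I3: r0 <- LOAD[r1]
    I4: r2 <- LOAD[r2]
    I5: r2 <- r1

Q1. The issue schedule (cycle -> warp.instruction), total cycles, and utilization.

cycle 0: W0.I0
cycle 1: W0.I1
cycle 2: W1.I0
cycle 3: W1.I1
cycle 4: W2.I0
cycle 5: W3.I0
cycle 6: W3.I1
cycle 7: W0.I2
cycle 8: idle
cycle 9: W1.I2
cycle 10: W2.I1
cycle 11: W2.I2
cycle 12: W3.I2
cycle 13: W3.I3
cycle 14: W3.I4
cycle 15: W1.I3
cycle 16: idle
cycle 17: idle
cycle 18: idle
cycle 19: idle
cycle 20: W3.I5

Answer: 21 cycles, utilization 16/21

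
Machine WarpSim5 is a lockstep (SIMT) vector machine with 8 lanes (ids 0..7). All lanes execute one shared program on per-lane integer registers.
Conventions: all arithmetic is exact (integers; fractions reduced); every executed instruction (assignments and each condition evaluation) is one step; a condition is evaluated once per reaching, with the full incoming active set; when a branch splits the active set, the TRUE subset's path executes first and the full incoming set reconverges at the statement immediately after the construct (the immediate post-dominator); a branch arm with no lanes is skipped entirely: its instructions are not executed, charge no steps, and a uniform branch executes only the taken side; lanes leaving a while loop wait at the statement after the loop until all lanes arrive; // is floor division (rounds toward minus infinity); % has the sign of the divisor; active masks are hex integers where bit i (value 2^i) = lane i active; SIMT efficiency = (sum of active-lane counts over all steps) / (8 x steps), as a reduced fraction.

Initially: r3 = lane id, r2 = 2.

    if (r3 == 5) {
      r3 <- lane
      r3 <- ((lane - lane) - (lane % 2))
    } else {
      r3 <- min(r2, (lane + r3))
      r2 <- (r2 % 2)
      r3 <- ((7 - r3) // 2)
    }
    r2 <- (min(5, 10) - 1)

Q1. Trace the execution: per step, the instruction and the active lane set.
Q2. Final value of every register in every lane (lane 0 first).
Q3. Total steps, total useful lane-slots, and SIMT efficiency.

step 0: eval (r3 == 5)               0xff
step 1: r3 <- lane                   0x20
step 2: r3 <- ((lane - lane) - (lane % 2)) 0x20
step 3: r3 <- min(r2, (lane + r3))   0xdf
step 4: r2 <- (r2 % 2)               0xdf
step 5: r3 <- ((7 - r3) // 2)        0xdf
step 6: r2 <- (min(5, 10) - 1)       0xff

Answer: 7 steps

r3: 3,2,2,2,2,-1,2,2
r2: 4,4,4,4,4,4,4,4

steps = 7; useful = 39; efficiency = 39/56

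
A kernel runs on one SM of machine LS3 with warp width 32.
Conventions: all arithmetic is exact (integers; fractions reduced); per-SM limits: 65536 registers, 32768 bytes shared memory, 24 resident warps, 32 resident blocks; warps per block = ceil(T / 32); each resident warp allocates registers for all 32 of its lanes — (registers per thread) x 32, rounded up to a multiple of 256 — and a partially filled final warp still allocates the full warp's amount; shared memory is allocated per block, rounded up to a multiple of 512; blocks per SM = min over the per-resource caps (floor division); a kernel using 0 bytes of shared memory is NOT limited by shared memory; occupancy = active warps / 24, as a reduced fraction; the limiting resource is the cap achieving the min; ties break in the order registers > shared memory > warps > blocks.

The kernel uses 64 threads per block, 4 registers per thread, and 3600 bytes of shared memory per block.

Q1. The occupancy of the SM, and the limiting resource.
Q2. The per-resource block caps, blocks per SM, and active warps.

Answer: occupancy 2/3, limited by shared memory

registers: 128 blocks
shared memory: 8 blocks
warps: 12 blocks
blocks: 32 blocks

Answer: 8 blocks, 16 active warps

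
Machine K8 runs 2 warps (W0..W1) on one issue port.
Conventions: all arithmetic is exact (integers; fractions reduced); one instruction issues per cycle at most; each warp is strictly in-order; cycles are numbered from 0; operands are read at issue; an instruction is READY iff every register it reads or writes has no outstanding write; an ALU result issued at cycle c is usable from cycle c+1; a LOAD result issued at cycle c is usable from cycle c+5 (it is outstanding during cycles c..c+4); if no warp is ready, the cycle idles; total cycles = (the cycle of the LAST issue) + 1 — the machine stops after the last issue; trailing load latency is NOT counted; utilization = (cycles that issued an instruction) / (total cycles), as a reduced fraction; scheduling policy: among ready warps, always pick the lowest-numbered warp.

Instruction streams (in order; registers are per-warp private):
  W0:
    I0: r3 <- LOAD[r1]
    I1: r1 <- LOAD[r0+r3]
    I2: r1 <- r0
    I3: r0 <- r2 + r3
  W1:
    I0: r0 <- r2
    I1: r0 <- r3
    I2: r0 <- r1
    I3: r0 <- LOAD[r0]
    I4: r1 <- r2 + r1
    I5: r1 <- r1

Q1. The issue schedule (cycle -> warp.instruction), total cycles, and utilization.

cycle 0: W0.I0
cycle 1: W1.I0
cycle 2: W1.I1
cycle 3: W1.I2
cycle 4: W1.I3
cycle 5: W0.I1
cycle 6: W1.I4
cycle 7: W1.I5
cycle 8: idle
cycle 9: idle
cycle 10: W0.I2
cycle 11: W0.I3

Answer: 12 cycles, utilization 5/6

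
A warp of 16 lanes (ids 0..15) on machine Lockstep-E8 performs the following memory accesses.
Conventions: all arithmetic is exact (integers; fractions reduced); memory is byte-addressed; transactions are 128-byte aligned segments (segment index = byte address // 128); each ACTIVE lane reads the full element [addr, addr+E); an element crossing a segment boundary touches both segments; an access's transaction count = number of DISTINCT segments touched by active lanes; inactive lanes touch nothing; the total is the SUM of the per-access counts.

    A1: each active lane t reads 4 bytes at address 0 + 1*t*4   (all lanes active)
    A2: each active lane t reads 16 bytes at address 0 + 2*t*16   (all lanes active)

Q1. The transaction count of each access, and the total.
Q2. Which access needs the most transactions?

A1: 1 transaction
A2: 4 transactions

Answer: 1,4; total 5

Answer: A2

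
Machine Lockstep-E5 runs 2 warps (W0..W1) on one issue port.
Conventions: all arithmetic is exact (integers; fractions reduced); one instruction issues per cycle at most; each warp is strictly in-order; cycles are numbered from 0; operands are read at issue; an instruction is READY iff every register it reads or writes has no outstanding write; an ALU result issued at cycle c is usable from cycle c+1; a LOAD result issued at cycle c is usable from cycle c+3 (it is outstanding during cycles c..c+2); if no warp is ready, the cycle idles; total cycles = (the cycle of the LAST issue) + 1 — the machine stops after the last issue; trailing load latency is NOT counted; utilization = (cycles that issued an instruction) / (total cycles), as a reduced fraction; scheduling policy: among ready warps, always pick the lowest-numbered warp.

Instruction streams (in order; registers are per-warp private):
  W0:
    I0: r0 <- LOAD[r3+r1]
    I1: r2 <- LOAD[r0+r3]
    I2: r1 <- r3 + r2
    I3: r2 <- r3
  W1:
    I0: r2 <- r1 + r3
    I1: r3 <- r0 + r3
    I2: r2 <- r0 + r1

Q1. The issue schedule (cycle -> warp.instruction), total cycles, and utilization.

cycle 0: W0.I0
cycle 1: W1.I0
cycle 2: W1.I1
cycle 3: W0.I1
cycle 4: W1.I2
cycle 5: idle
cycle 6: W0.I2
cycle 7: W0.I3

Answer: 8 cycles, utilization 7/8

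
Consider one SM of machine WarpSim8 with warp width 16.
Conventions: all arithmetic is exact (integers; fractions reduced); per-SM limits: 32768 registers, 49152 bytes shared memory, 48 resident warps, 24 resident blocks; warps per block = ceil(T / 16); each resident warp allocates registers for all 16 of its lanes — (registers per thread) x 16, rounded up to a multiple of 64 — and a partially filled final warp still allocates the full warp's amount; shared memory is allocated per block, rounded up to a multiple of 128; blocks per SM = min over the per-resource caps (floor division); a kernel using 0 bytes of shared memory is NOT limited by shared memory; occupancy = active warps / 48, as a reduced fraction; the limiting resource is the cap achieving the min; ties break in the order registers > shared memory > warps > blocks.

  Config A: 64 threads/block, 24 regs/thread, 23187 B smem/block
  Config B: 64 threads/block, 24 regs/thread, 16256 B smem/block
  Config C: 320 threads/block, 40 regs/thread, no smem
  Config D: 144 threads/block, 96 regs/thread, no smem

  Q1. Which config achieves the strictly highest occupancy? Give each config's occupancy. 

occupancies: A 1/6, B 1/4, C 5/6, D 3/8

Answer: C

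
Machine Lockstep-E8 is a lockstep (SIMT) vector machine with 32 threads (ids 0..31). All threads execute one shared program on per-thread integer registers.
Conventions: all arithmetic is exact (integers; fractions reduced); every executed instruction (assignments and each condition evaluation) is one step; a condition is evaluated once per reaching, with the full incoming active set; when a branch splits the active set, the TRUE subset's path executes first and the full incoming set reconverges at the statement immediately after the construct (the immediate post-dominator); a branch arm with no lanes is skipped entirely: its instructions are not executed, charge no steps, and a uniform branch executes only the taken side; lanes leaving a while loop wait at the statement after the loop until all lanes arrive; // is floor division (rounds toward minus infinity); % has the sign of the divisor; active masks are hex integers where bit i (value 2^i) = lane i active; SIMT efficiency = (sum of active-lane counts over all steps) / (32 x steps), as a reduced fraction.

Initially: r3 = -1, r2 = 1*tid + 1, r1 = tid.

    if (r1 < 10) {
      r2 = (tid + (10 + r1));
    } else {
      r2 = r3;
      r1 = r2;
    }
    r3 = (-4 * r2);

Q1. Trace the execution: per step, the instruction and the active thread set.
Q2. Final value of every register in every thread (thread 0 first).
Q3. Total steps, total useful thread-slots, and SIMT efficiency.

step 0: eval (r1 < 10)               0xffffffff
step 1: r2 <- (tid + (10 + r1))      0x000003ff
step 2: r2 <- r3                     0xfffffc00
step 3: r1 <- r2                     0xfffffc00
step 4: r3 <- (-4 * r2)              0xffffffff

Answer: 5 steps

r3: -40,-48,-56,-64,-72,-80,-88,-96,-104,-112,4,4,4,4,4,4,4,4,4,4,4,4,4,4,4,4,4,4,4,4,4,4
r2: 10,12,14,16,18,20,22,24,26,28,-1,-1,-1,-1,-1,-1,-1,-1,-1,-1,-1,-1,-1,-1,-1,-1,-1,-1,-1,-1,-1,-1
r1: 0,1,2,3,4,5,6,7,8,9,-1,-1,-1,-1,-1,-1,-1,-1,-1,-1,-1,-1,-1,-1,-1,-1,-1,-1,-1,-1,-1,-1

steps = 5; useful = 118; efficiency = 118/160 = 59/80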